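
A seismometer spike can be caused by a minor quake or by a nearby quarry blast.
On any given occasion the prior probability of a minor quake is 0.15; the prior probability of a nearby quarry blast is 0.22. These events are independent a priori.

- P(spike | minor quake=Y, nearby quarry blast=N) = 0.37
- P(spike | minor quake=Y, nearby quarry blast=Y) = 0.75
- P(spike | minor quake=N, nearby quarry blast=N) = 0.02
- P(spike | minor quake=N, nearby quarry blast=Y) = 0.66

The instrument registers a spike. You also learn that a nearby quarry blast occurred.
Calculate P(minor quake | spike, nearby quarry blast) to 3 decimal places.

P(spike | nearby quarry blast) = 0.66·0.85 + 0.75·0.15 = 0.561000 + 0.112500 = 0.673500
Restricting to configurations with minor quake present: 0.75·0.15 = 0.112500.
P(minor quake | spike, nearby quarry blast) = 0.112500 / 0.673500 ≈ 0.167

P(minor quake | spike, nearby quarry blast) ≈ 0.167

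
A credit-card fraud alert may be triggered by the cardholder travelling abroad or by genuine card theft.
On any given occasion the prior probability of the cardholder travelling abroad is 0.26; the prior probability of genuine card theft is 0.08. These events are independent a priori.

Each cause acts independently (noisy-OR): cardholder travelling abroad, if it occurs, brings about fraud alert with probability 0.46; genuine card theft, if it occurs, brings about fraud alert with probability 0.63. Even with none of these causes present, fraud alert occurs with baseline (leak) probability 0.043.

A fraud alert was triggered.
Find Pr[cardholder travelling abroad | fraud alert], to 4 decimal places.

Under noisy-OR, P(fraud alert | causes) = 1 − (1−0.043)·∏(1−qᵢ) over the active causes.
For the numerator, keep only cardholder travelling abroad=true terms: 0.115586 + 0.016823 = 0.132409
Normalizer over all consistent configurations: 0.043·0.74·0.92 + 0.64591·0.74·0.08 + 0.48322·0.26·0.92 + 0.808791·0.26·0.08 = 0.199921
Posterior = 0.132409 / 0.199921 ≈ 0.6623

Pr[cardholder travelling abroad | fraud alert] ≈ 0.6623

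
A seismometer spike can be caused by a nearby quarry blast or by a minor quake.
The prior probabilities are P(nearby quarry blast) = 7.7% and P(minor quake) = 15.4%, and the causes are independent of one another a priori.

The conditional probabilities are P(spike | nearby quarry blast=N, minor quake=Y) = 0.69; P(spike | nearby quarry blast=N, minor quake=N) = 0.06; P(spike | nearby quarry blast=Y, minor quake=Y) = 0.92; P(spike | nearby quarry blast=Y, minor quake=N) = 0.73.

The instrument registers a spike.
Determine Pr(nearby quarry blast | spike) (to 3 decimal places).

Pr(nearby quarry blast | spike) ≈ 0.287

P(spike) = 0.06*0.923*0.846 + 0.69*0.923*0.154 + 0.73*0.077*0.846 + 0.92*0.077*0.154 = 0.046851 + 0.098078 + 0.047554 + 0.010909 = 0.203392
Of this, 0.058463 comes from 0.047554 + 0.010909 (the nearby quarry blast=true cases).
So P(nearby quarry blast | spike) = 0.058463/0.203392 ≈ 0.287.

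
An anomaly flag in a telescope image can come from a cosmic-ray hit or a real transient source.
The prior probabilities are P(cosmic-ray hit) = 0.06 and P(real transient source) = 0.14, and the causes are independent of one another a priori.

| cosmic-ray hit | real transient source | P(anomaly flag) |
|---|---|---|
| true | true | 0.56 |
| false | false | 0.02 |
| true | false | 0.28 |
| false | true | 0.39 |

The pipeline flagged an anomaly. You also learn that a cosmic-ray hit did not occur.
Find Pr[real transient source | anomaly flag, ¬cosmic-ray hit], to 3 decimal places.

By total probability over both values of real transient source:
  P(anomaly flag | ¬cosmic-ray hit) = 0.02×0.86 + 0.39×0.14
        = 0.017200 + 0.054600 = 0.071800
The terms with real transient source present sum to 0.054600, so
  P(real transient source | anomaly flag, ¬cosmic-ray hit) = 0.054600 / 0.071800 ≈ 0.760

Pr[real transient source | anomaly flag, ¬cosmic-ray hit] ≈ 0.760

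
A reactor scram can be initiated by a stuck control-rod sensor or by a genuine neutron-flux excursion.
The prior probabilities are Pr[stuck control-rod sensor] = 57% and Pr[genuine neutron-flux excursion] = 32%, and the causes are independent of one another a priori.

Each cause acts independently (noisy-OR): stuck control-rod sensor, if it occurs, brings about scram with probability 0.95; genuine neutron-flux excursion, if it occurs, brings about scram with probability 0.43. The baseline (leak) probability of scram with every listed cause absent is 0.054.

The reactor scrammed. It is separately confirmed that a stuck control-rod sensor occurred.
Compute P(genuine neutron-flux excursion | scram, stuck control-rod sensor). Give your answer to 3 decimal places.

Under noisy-OR, P(scram | causes) = 1 − (1−0.054)·∏(1−qᵢ) over the active causes.
P(scram | stuck control-rod sensor) = 0.9527·0.68 + 0.973039·0.32 = 0.647836 + 0.311372 = 0.959208
Of this, 0.311372 comes from 0.973039·0.32 (the genuine neutron-flux excursion=true cases).
So P(genuine neutron-flux excursion | scram, stuck control-rod sensor) = 0.311372/0.959208 ≈ 0.325.

P(genuine neutron-flux excursion | scram, stuck control-rod sensor) ≈ 0.325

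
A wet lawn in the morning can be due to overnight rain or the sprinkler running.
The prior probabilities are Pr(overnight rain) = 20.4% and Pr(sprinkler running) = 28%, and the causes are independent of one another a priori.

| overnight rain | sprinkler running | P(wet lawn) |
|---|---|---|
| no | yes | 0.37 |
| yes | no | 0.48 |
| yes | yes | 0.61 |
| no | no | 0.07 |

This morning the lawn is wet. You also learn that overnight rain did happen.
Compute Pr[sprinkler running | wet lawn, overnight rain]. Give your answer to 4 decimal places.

Pr[sprinkler running | wet lawn, overnight rain] ≈ 0.3308

P(wet lawn | overnight rain) = 0.48·0.72 + 0.61·0.28 = 0.345600 + 0.170800 = 0.516400
The sprinkler running-present share is 0.61·0.28 = 0.170800.
Hence the posterior is 0.170800/0.516400 ≈ 0.3308.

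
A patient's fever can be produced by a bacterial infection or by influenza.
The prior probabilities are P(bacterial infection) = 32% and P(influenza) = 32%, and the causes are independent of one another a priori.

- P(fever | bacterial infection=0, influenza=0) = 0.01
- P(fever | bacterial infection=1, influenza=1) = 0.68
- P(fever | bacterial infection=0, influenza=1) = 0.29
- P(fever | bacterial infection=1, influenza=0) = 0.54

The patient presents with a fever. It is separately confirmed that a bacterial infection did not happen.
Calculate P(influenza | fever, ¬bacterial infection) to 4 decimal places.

P(fever | ¬bacterial infection) = 0.01×0.68 + 0.29×0.32 = 0.006800 + 0.092800 = 0.099600
Restricting to configurations with influenza present: 0.29×0.32 = 0.092800.
P(influenza | fever, ¬bacterial infection) = 0.092800 / 0.099600 ≈ 0.9317

P(influenza | fever, ¬bacterial infection) ≈ 0.9317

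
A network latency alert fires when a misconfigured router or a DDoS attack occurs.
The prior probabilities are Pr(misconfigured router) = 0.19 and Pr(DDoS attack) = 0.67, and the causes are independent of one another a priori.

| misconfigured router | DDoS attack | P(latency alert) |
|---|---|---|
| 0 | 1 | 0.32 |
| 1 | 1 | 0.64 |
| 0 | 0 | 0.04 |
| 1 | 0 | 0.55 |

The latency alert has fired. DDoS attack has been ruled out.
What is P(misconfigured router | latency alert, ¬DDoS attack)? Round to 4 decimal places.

For the numerator, keep only misconfigured router=true terms: 0.55*0.19 = 0.104500
The normalizing constant is 0.04*0.81 + 0.55*0.19 = 0.136900
P(misconfigured router | latency alert, ¬DDoS attack) = 0.104500/0.136900 ≈ 0.7633

P(misconfigured router | latency alert, ¬DDoS attack) ≈ 0.7633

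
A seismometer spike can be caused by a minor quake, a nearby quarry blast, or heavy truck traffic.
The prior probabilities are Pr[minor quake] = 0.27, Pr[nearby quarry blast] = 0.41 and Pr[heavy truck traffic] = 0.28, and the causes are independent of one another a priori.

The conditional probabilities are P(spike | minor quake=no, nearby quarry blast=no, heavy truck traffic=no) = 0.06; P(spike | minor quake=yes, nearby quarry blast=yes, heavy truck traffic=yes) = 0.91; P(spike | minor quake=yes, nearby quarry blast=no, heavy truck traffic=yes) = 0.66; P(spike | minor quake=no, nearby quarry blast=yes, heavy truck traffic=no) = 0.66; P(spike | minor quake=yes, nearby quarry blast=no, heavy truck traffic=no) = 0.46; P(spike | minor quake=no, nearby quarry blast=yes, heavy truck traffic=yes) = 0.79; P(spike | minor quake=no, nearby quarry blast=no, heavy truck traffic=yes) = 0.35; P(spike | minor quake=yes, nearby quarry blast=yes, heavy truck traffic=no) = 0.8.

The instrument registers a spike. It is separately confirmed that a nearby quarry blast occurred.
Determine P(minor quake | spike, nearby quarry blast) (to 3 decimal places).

P(minor quake | spike, nearby quarry blast) ≈ 0.306

Weight on minor quake=true, given the evidence: 0.155520 + 0.068796 = 0.224316
Denominator P(spike | nearby quarry blast): 0.66×0.73×0.72 + 0.79×0.73×0.28 + 0.8×0.27×0.72 + 0.91×0.27×0.28 = 0.732688
Posterior = 0.224316 / 0.732688 ≈ 0.306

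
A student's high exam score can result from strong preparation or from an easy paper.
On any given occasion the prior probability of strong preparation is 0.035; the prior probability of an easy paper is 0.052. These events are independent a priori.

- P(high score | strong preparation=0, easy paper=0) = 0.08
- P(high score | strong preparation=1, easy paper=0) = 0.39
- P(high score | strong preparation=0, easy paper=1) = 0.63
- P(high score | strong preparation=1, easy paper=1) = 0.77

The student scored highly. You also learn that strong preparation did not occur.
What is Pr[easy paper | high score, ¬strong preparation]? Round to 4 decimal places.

By total probability over both values of easy paper:
  P(high score | ¬strong preparation) = 0.08·0.948 + 0.63·0.052
        = 0.075840 + 0.032760 = 0.108600
The terms with easy paper present sum to 0.032760, so
  P(easy paper | high score, ¬strong preparation) = 0.032760 / 0.108600 ≈ 0.3017

Pr[easy paper | high score, ¬strong preparation] ≈ 0.3017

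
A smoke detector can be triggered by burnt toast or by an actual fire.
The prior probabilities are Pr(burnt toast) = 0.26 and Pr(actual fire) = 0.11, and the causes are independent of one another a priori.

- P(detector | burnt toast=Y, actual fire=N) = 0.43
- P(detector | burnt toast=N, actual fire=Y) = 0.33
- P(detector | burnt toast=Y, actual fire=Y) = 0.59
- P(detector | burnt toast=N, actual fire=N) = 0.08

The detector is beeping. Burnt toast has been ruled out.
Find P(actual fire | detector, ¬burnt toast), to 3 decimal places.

Enumerate both values of actual fire and weight by the priors:
  P(detector | ¬burnt toast) = 0.08*0.89 + 0.33*0.11
        = 0.071200 + 0.036300 = 0.107500
The terms with actual fire present sum to 0.036300, so
  P(actual fire | detector, ¬burnt toast) = 0.036300 / 0.107500 ≈ 0.338

P(actual fire | detector, ¬burnt toast) ≈ 0.338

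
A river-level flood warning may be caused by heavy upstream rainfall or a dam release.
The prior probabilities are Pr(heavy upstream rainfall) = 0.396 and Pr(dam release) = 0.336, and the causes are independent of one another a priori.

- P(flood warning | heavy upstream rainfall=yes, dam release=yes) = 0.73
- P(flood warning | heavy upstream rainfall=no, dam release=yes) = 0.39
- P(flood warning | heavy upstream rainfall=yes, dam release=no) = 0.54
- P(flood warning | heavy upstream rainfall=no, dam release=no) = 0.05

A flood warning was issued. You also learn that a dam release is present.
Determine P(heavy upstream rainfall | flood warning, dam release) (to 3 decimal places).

By total probability over both values of heavy upstream rainfall:
  P(flood warning | dam release) = 0.39·0.604 + 0.73·0.396
        = 0.235560 + 0.289080 = 0.524640
Configurations with heavy upstream rainfall contribute 0.289080, so
  P(heavy upstream rainfall | flood warning, dam release) = 0.289080 / 0.524640 ≈ 0.551

P(heavy upstream rainfall | flood warning, dam release) ≈ 0.551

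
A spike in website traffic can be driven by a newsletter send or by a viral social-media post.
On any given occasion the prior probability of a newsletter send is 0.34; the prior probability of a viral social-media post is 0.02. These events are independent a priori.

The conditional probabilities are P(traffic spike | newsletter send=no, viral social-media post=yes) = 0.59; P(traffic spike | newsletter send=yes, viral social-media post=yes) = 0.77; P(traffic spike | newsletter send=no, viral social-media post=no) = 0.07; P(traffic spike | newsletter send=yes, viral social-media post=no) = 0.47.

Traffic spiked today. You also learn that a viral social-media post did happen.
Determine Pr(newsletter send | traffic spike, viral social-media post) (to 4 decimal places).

P(traffic spike | viral social-media post) = 0.59*0.66 + 0.77*0.34 = 0.389400 + 0.261800 = 0.651200
Restricting to configurations with newsletter send present: 0.77*0.34 = 0.261800.
P(newsletter send | traffic spike, viral social-media post) = 0.261800 / 0.651200 ≈ 0.4020

Pr(newsletter send | traffic spike, viral social-media post) ≈ 0.4020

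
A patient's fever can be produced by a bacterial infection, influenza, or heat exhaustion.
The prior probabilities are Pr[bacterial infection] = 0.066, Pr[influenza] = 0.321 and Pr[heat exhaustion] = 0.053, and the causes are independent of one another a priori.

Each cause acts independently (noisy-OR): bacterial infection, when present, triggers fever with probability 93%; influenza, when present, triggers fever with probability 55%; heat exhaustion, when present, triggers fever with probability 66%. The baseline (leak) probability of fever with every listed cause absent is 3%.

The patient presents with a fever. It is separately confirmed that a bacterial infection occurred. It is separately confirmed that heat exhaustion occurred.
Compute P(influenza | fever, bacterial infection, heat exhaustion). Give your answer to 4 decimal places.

Under noisy-OR, P(fever | causes) = 1 − (1−0.03)·∏(1−qᵢ) over the active causes.
For the numerator, keep only influenza=true terms: 0.989611×0.321 = 0.317665
Denominator P(fever | bacterial infection, heat exhaustion): 0.976914×0.679 + 0.989611×0.321 = 0.980990
Posterior = 0.317665 / 0.980990 ≈ 0.3238

P(influenza | fever, bacterial infection, heat exhaustion) ≈ 0.3238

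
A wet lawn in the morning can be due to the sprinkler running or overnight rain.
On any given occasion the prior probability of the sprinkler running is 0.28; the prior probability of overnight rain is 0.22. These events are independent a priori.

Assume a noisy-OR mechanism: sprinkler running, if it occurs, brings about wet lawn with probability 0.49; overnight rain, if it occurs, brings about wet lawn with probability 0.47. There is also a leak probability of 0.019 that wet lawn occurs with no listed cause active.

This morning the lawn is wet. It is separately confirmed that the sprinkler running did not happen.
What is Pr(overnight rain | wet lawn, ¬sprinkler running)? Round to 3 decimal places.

Pr(overnight rain | wet lawn, ¬sprinkler running) ≈ 0.877

Under noisy-OR, P(wet lawn | causes) = 1 − (1−0.019)·∏(1−qᵢ) over the active causes.
Weight on overnight rain=true, given the evidence: 0.48007·0.22 = 0.105615
Denominator P(wet lawn | ¬sprinkler running): 0.019·0.78 + 0.48007·0.22 = 0.120435
Posterior = 0.105615 / 0.120435 ≈ 0.877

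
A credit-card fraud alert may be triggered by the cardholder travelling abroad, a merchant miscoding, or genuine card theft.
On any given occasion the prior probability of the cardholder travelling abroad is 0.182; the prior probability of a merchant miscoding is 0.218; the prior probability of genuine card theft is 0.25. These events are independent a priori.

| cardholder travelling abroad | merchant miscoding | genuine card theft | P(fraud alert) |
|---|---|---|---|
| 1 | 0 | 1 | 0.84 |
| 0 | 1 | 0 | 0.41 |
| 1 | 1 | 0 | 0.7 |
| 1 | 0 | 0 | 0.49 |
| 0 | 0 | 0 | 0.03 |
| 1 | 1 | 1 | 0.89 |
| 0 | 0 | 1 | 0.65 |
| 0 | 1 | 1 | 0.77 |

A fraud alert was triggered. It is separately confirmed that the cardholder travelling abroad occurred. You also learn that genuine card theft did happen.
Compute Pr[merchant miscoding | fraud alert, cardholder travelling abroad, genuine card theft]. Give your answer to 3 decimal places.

For the numerator, keep only merchant miscoding=true terms: 0.89*0.218 = 0.194020
Normalizer over all consistent configurations: 0.84*0.782 + 0.89*0.218 = 0.850900
P(merchant miscoding | fraud alert, cardholder travelling abroad, genuine card theft) = 0.194020/0.850900 ≈ 0.228

Pr[merchant miscoding | fraud alert, cardholder travelling abroad, genuine card theft] ≈ 0.228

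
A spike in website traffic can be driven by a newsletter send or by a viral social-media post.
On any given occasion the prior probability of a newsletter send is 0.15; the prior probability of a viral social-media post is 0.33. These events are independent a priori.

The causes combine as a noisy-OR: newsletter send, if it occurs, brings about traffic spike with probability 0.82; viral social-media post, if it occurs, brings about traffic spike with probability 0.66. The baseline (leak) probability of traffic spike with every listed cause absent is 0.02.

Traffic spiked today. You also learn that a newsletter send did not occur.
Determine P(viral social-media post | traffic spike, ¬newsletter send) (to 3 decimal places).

P(viral social-media post | traffic spike, ¬newsletter send) ≈ 0.943

Under noisy-OR, P(traffic spike | causes) = 1 − (1−0.02)·∏(1−qᵢ) over the active causes.
P(traffic spike | ¬newsletter send) = 0.02*0.67 + 0.6668*0.33 = 0.013400 + 0.220044 = 0.233444
Of this, 0.220044 comes from 0.6668*0.33 (the viral social-media post=true cases).
P(viral social-media post | traffic spike, ¬newsletter send) = 0.220044 / 0.233444 ≈ 0.943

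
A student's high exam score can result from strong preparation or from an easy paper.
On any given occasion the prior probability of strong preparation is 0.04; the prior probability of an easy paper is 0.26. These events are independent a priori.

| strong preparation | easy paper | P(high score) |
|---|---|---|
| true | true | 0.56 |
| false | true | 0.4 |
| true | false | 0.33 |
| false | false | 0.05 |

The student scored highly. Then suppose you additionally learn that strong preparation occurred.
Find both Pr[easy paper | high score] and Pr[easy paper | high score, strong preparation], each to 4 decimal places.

Pr[easy paper | high score] ≈ 0.7000; Pr[easy paper | high score, strong preparation] ≈ 0.3735

Enumerate the 4 (strong preparation, easy paper) configurations and weight by the priors:
  P(high score) = 0.05×0.96×0.74 + 0.4×0.96×0.26 + 0.33×0.04×0.74 + 0.56×0.04×0.26
        = 0.035520 + 0.099840 + 0.009768 + 0.005824 = 0.150952
Keeping only the easy paper-present terms gives 0.105664, so
  P(easy paper | high score) = 0.105664 / 0.150952 ≈ 0.7000

Now also conditioning on strong preparation=true:
P(high score | strong preparation) = 0.33·0.74 + 0.56·0.26 = 0.244200 + 0.145600 = 0.389800
Restricting to configurations with easy paper present: 0.56·0.26 = 0.145600.
Hence the posterior is 0.145600/0.389800 ≈ 0.3735.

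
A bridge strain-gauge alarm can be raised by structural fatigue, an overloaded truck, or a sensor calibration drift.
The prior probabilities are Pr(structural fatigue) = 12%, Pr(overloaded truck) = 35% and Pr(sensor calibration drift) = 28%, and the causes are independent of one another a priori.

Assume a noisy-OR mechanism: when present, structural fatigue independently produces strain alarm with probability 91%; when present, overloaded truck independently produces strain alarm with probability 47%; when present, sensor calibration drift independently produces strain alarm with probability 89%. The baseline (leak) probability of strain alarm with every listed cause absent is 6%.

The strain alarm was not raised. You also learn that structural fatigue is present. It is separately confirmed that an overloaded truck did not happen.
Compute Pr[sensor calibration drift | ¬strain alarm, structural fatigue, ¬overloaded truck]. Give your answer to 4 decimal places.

Pr[sensor calibration drift | ¬strain alarm, structural fatigue, ¬overloaded truck] ≈ 0.0410

Under noisy-OR, P(strain alarm | causes) = 1 − (1−0.06)·∏(1−qᵢ) over the active causes.
Enumerate both values of sensor calibration drift and weight by the priors:
  P(¬strain alarm | structural fatigue, ¬overloaded truck) = 0.0846·0.72 + 0.009306·0.28
        = 0.060912 + 0.002606 = 0.063518
The terms with sensor calibration drift present sum to 0.002606, so
  P(sensor calibration drift | ¬strain alarm, structural fatigue, ¬overloaded truck) = 0.002606 / 0.063518 ≈ 0.0410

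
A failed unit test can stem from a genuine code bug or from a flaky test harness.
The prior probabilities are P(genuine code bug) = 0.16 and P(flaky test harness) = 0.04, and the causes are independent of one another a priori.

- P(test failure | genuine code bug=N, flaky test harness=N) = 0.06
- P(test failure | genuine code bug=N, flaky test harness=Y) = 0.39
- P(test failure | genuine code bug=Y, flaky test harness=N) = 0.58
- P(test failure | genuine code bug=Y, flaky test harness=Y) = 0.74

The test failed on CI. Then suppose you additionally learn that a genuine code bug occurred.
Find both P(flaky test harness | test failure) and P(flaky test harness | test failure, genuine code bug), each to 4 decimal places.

P(test failure) = 0.06*0.84*0.96 + 0.39*0.84*0.04 + 0.58*0.16*0.96 + 0.74*0.16*0.04 = 0.048384 + 0.013104 + 0.089088 + 0.004736 = 0.155312
Restricting to configurations with flaky test harness present: 0.013104 + 0.004736 = 0.017840.
So P(flaky test harness | test failure) = 0.017840/0.155312 ≈ 0.1149.

Now also conditioning on genuine code bug=true:
For the numerator, keep only flaky test harness=true terms: 0.74·0.04 = 0.029600
The normalizing constant is 0.58·0.96 + 0.74·0.04 = 0.586400
Posterior = 0.029600 / 0.586400 ≈ 0.0505
— genuine code bug explains away the evidence for flaky test harness.

P(flaky test harness | test failure) ≈ 0.1149; P(flaky test harness | test failure, genuine code bug) ≈ 0.0505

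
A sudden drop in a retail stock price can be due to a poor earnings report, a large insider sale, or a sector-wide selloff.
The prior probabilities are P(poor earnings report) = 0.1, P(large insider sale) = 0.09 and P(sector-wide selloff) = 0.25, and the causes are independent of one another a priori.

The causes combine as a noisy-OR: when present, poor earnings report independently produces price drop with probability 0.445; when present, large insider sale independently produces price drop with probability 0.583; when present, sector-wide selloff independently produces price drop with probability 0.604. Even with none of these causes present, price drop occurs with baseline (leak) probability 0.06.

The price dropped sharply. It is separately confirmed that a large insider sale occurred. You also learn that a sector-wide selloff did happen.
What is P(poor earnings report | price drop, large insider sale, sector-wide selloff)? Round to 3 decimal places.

P(poor earnings report | price drop, large insider sale, sector-wide selloff) ≈ 0.107

Under noisy-OR, P(price drop | causes) = 1 − (1−0.06)·∏(1−qᵢ) over the active causes.
P(price drop | large insider sale, sector-wide selloff) = 0.844776×0.9 + 0.913851×0.1 = 0.760298 + 0.091385 = 0.851683
The poor earnings report-present share is 0.913851×0.1 = 0.091385.
Hence the posterior is 0.091385/0.851683 ≈ 0.107.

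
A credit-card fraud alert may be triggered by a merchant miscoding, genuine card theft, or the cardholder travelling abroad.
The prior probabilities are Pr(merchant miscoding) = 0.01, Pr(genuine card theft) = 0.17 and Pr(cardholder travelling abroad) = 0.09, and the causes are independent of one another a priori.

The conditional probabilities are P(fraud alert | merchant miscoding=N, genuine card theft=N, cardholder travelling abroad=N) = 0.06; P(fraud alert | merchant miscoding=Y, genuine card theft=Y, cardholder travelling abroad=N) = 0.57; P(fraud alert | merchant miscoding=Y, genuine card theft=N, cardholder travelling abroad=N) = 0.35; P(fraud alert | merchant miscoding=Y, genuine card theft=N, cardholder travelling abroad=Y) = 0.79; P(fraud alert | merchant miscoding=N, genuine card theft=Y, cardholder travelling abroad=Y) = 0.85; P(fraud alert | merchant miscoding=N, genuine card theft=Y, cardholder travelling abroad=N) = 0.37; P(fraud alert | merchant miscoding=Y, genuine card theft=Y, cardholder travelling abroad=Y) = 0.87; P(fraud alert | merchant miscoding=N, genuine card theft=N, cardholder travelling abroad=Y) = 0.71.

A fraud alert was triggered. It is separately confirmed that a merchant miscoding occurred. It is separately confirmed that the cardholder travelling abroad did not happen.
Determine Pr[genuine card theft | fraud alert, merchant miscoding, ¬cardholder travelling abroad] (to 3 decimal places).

P(fraud alert | merchant miscoding, ¬cardholder travelling abroad) = 0.35*0.83 + 0.57*0.17 = 0.290500 + 0.096900 = 0.387400
Of this, 0.096900 comes from 0.57*0.17 (the genuine card theft=true cases).
Hence the posterior is 0.096900/0.387400 ≈ 0.250.

Pr[genuine card theft | fraud alert, merchant miscoding, ¬cardholder travelling abroad] ≈ 0.250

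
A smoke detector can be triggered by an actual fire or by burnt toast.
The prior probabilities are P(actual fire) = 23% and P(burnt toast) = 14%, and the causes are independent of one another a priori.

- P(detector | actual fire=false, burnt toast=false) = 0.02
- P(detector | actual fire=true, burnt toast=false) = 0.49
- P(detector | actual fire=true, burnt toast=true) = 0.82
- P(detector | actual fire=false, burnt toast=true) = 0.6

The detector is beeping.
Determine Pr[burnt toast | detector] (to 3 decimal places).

By total probability over the 4 (actual fire, burnt toast) configurations:
  P(detector) = 0.02×0.77×0.86 + 0.6×0.77×0.14 + 0.49×0.23×0.86 + 0.82×0.23×0.14
        = 0.013244 + 0.064680 + 0.096922 + 0.026404 = 0.201250
Keeping only the burnt toast-present terms gives 0.091084, so
  P(burnt toast | detector) = 0.091084 / 0.201250 ≈ 0.453

Pr[burnt toast | detector] ≈ 0.453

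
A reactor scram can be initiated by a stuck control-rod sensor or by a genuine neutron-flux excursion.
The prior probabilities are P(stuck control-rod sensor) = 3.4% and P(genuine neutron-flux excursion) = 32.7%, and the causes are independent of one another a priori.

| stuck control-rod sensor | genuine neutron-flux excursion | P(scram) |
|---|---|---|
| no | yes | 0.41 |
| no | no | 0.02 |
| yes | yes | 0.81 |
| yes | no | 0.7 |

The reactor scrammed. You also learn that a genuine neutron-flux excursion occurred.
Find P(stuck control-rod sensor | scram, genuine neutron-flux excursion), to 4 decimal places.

By total probability over both values of stuck control-rod sensor:
  P(scram | genuine neutron-flux excursion) = 0.41×0.966 + 0.81×0.034
        = 0.396060 + 0.027540 = 0.423600
Keeping only the stuck control-rod sensor-present terms gives 0.027540, so
  P(stuck control-rod sensor | scram, genuine neutron-flux excursion) = 0.027540 / 0.423600 ≈ 0.0650

P(stuck control-rod sensor | scram, genuine neutron-flux excursion) ≈ 0.0650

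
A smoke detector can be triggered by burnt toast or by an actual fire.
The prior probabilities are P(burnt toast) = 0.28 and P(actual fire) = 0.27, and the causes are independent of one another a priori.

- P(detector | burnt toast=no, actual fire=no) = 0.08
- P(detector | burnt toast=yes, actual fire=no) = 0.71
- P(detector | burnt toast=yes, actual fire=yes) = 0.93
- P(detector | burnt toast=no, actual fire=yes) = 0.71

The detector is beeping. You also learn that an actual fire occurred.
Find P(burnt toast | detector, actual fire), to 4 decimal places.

P(burnt toast | detector, actual fire) ≈ 0.3375

Numerator (weight on configurations with burnt toast): 0.93·0.28 = 0.260400
Normalizer over all consistent configurations: 0.71·0.72 + 0.93·0.28 = 0.771600
Posterior = 0.260400 / 0.771600 ≈ 0.3375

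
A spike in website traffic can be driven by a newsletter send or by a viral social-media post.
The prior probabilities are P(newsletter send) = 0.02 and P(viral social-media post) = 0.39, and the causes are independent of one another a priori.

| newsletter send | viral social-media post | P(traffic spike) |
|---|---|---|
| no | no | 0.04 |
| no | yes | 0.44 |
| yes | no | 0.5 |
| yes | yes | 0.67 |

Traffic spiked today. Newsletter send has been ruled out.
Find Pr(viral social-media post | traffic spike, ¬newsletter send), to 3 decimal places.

Sum P(traffic spike|·) weighted by the priors over both values of viral social-media post:
  P(traffic spike | ¬newsletter send) = 0.04*0.61 + 0.44*0.39
        = 0.024400 + 0.171600 = 0.196000
Configurations with viral social-media post contribute 0.171600, so
  P(viral social-media post | traffic spike, ¬newsletter send) = 0.171600 / 0.196000 ≈ 0.876

Pr(viral social-media post | traffic spike, ¬newsletter send) ≈ 0.876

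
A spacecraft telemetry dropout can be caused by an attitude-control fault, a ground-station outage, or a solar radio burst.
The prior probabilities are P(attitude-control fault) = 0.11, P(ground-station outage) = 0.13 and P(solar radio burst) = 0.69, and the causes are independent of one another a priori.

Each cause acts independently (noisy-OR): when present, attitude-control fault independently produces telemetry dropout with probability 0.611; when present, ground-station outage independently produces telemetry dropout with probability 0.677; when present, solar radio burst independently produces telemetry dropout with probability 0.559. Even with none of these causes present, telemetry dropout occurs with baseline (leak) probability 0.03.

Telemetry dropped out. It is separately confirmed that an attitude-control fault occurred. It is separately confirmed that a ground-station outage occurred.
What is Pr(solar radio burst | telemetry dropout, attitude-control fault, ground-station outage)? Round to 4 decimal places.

Under noisy-OR, P(telemetry dropout | causes) = 1 − (1−0.03)·∏(1−qᵢ) over the active causes.
Numerator (weight on configurations with solar radio burst): 0.946252·0.69 = 0.652914
The normalizing constant is 0.878122·0.31 + 0.946252·0.69 = 0.925132
Posterior = 0.652914 / 0.925132 ≈ 0.7058

Pr(solar radio burst | telemetry dropout, attitude-control fault, ground-station outage) ≈ 0.7058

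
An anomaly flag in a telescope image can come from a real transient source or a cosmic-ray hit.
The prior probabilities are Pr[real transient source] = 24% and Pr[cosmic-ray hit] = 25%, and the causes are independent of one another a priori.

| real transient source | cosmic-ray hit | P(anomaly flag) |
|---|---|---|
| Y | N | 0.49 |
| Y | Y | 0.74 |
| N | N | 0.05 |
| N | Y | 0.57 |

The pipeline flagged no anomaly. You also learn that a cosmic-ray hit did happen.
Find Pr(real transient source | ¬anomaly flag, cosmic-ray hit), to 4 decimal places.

Enumerate both values of real transient source and weight by the priors:
  P(¬anomaly flag | cosmic-ray hit) = 0.43·0.76 + 0.26·0.24
        = 0.326800 + 0.062400 = 0.389200
Keeping only the real transient source-present terms gives 0.062400, so
  P(real transient source | ¬anomaly flag, cosmic-ray hit) = 0.062400 / 0.389200 ≈ 0.1603

Pr(real transient source | ¬anomaly flag, cosmic-ray hit) ≈ 0.1603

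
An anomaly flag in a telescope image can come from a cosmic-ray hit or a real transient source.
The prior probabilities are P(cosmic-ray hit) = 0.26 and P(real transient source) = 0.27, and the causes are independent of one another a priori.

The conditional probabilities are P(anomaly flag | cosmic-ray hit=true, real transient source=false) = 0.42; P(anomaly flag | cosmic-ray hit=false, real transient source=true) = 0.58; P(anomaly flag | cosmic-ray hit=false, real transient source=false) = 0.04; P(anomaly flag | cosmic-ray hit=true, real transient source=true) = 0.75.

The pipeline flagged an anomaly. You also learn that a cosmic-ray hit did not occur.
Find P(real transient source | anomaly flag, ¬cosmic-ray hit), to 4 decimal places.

P(real transient source | anomaly flag, ¬cosmic-ray hit) ≈ 0.8428

For the numerator, keep only real transient source=true terms: 0.58*0.27 = 0.156600
Denominator P(anomaly flag | ¬cosmic-ray hit): 0.04*0.73 + 0.58*0.27 = 0.185800
Posterior = 0.156600 / 0.185800 ≈ 0.8428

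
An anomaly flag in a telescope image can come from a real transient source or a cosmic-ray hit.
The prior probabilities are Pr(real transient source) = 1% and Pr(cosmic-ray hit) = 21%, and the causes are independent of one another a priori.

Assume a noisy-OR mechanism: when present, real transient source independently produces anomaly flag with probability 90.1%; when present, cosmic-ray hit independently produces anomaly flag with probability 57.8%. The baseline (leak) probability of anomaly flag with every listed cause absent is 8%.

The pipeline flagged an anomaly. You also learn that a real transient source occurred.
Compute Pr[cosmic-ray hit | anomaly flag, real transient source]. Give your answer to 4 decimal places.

Pr[cosmic-ray hit | anomaly flag, real transient source] ≈ 0.2195

Under noisy-OR, P(anomaly flag | causes) = 1 − (1−0.08)·∏(1−qᵢ) over the active causes.
P(anomaly flag | real transient source) = 0.90892·0.79 + 0.961564·0.21 = 0.718047 + 0.201928 = 0.919975
Of this, 0.201928 comes from 0.961564·0.21 (the cosmic-ray hit=true cases).
Hence the posterior is 0.201928/0.919975 ≈ 0.2195.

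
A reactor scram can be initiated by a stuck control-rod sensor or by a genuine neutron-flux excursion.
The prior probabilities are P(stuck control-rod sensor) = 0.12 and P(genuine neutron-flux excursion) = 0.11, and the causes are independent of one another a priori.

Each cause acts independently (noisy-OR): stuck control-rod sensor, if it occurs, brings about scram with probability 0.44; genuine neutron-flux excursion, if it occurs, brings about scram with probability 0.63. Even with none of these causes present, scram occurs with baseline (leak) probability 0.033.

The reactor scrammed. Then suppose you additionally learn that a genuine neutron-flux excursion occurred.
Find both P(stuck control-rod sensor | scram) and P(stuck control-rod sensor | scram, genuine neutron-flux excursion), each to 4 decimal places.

Under noisy-OR, P(scram | causes) = 1 − (1−0.033)·∏(1−qᵢ) over the active causes.
Sum P(scram|·) weighted by the priors over the 4 (stuck control-rod sensor, genuine neutron-flux excursion) configurations:
  P(scram) = 0.033*0.88*0.89 + 0.64221*0.88*0.11 + 0.45848*0.12*0.89 + 0.799638*0.12*0.11
        = 0.025846 + 0.062166 + 0.048966 + 0.010555 = 0.147533
Keeping only the stuck control-rod sensor-present terms gives 0.059521, so
  P(stuck control-rod sensor | scram) = 0.059521 / 0.147533 ≈ 0.4034

Now also conditioning on genuine neutron-flux excursion=true:
Weight on stuck control-rod sensor=true, given the evidence: 0.799638·0.12 = 0.095957
Denominator P(scram | genuine neutron-flux excursion): 0.64221·0.88 + 0.799638·0.12 = 0.661102
P(stuck control-rod sensor | scram, genuine neutron-flux excursion) = 0.095957/0.661102 ≈ 0.1451
Conditioning on genuine neutron-flux excursion lowers the posterior on stuck control-rod sensor: the classic explaining-away effect in a common-effect structure.

P(stuck control-rod sensor | scram) ≈ 0.4034; P(stuck control-rod sensor | scram, genuine neutron-flux excursion) ≈ 0.1451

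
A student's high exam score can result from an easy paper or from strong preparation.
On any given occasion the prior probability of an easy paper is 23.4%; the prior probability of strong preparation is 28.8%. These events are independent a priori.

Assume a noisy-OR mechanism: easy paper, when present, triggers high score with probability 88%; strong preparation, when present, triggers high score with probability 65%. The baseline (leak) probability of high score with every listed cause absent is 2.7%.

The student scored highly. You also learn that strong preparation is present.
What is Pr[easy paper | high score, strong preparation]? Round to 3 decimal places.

Under noisy-OR, P(high score | causes) = 1 − (1−0.027)·∏(1−qᵢ) over the active causes.
P(high score | strong preparation) = 0.65945·0.766 + 0.959134·0.234 = 0.505139 + 0.224437 = 0.729576
Restricting to configurations with easy paper present: 0.959134·0.234 = 0.224437.
So P(easy paper | high score, strong preparation) = 0.224437/0.729576 ≈ 0.308.

Pr[easy paper | high score, strong preparation] ≈ 0.308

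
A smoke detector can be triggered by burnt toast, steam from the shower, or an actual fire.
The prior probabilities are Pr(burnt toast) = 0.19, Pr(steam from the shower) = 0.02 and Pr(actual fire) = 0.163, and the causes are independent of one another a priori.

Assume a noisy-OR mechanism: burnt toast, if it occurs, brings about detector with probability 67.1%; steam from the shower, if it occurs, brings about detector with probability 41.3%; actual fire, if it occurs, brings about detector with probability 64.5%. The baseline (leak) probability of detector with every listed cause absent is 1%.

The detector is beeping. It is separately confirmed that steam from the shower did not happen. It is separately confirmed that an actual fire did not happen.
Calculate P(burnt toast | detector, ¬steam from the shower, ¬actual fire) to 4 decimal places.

P(burnt toast | detector, ¬steam from the shower, ¬actual fire) ≈ 0.9405

Under noisy-OR, P(detector | causes) = 1 − (1−0.01)·∏(1−qᵢ) over the active causes.
P(detector | ¬steam from the shower, ¬actual fire) = 0.01·0.81 + 0.67429·0.19 = 0.008100 + 0.128115 = 0.136215
The burnt toast-present share is 0.67429·0.19 = 0.128115.
P(burnt toast | detector, ¬steam from the shower, ¬actual fire) = 0.128115 / 0.136215 ≈ 0.9405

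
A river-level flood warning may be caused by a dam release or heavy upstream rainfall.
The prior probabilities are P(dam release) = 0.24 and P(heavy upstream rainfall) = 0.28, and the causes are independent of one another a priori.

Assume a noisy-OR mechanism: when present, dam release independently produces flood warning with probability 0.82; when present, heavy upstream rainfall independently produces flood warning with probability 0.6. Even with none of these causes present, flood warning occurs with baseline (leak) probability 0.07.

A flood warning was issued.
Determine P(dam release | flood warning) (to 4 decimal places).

P(dam release | flood warning) ≈ 0.5457

Under noisy-OR, P(flood warning | causes) = 1 − (1−0.07)·∏(1−qᵢ) over the active causes.
Enumerate the 4 (dam release, heavy upstream rainfall) configurations and weight by the priors:
  P(flood warning) = 0.07×0.76×0.72 + 0.628×0.76×0.28 + 0.8326×0.24×0.72 + 0.93304×0.24×0.28
        = 0.038304 + 0.133638 + 0.143873 + 0.062700 = 0.378515
Keeping only the dam release-present terms gives 0.206573, so
  P(dam release | flood warning) = 0.206573 / 0.378515 ≈ 0.5457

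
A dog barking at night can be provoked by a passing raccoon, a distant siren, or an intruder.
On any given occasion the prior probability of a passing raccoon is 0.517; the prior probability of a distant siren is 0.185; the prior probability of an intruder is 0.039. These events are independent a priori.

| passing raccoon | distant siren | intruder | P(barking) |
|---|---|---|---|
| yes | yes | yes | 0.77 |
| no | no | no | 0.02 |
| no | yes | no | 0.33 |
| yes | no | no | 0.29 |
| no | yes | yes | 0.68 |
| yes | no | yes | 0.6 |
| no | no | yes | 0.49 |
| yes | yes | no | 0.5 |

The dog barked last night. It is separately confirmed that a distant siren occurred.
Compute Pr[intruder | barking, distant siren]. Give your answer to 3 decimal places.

P(barking | distant siren) = 0.33×0.483×0.961 + 0.68×0.483×0.039 + 0.5×0.517×0.961 + 0.77×0.517×0.039 = 0.153174 + 0.012809 + 0.248418 + 0.015526 = 0.429927
Of this, 0.028335 comes from 0.012809 + 0.015526 (the intruder=true cases).
So P(intruder | barking, distant siren) = 0.028335/0.429927 ≈ 0.066.

Pr[intruder | barking, distant siren] ≈ 0.066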